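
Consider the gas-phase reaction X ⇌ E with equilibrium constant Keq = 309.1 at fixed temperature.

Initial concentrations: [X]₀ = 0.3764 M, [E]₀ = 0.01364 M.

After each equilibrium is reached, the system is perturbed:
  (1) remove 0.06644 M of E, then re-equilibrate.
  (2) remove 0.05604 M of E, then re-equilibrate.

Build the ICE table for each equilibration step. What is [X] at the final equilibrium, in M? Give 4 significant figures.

[X]_eq = 8.6282e-04 M

Q₀ = 0.03624 vs Keq = 309.1 ⇒ Q<K, forward
Step 1:
                   X          E
  I           0.3764    0.01364
  C          -0.3751     0.3751
  E         0.001258     0.3888
  solve Keq expr → x = 0.3751; check Q = 309.1
Then remove 0.06644 M of E.
Step 2:
                   X          E
  I         0.001258     0.3223
  C       -2.1425e-04 2.1425e-04
  E         0.001044     0.3226
  solve Keq expr → x = 2.1425e-04; check Q = 309.1
Then remove 0.05604 M of E.
Step 3:
                   X          E
  I         0.001044     0.2665
  C       -1.8072e-04 1.8072e-04
  E       8.6282e-04     0.2667
  solve Keq expr → x = 1.8072e-04; check Q = 309.1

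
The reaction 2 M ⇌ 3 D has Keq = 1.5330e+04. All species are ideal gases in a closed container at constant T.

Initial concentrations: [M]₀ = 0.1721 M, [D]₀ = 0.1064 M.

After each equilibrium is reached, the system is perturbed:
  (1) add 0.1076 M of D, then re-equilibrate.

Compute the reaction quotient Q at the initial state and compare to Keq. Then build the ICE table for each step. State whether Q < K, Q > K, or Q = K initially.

Q₀ = 0.04067 vs Keq = 1.5330e+04 ⇒ Q<K, forward
Step 1:
                  M         D
  Initial    0.1721    0.1064
  Change    -0.1703    0.2555
  Equil    0.001758    0.3619
  solve Keq expr → x = 0.08517; check Q = 1.5330e+04
Then add 0.1076 M of D.
Step 2:
                  M         D
  Initial  0.001758    0.4695
  Change  8.2957e-04 -0.001244
  Equil    0.002588    0.4683
  solve Keq expr → x = -4.1479e-04; check Q = 1.5330e+04

Q₀ = 0.04067; Q < K (proceeds forward)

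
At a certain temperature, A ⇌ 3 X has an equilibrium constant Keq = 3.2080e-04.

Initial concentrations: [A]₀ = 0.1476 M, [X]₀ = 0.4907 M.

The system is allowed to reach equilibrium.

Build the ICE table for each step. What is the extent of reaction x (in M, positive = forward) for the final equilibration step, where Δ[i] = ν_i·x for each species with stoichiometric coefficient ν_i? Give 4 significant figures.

x = -0.1484 M

Q₀ = 0.8005 vs Keq = 3.2080e-04 ⇒ Q>K, reverse
Step 1:
                    A           X
  Initial      0.1476      0.4907
  Change       0.1484     -0.4451
  Equil         0.296     0.04562
  solve Keq expr → x = -0.1484; check Q = 3.2080e-04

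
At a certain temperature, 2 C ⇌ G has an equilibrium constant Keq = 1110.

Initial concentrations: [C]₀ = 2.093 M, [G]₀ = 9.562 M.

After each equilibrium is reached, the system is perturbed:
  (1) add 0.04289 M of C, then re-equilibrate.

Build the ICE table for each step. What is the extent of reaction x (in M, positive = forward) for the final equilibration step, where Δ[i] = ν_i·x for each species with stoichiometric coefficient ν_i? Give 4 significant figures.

Q₀ = 2.183 vs Keq = 1110 ⇒ Q<K, forward
Step 1:
                  C         G
  init        2.093     9.562
  Δ          -1.995    0.9977
  eq        0.09754     10.56
  solve Keq expr → x = 0.9977; check Q = 1110
Then add 0.04289 M of C.
Step 2:
                  C         G
  init       0.1404     10.56
  Δ        -0.04279    0.0214
  eq        0.09763     10.58
  solve Keq expr → x = 0.0214; check Q = 1110

x = 0.0214 M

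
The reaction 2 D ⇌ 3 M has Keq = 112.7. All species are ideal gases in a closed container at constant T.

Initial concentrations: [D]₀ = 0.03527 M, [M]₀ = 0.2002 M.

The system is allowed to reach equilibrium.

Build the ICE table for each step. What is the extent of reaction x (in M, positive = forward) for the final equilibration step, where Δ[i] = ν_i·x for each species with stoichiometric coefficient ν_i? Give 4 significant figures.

Q₀ = 6.45 vs Keq = 112.7 ⇒ Q<K, forward
Step 1:
                    D           M
  Initial     0.03527      0.2002
  Change     -0.02441     0.03662
  Equil       0.01086      0.2368
  solve Keq expr → x = 0.01221; check Q = 112.7

x = 0.01221 M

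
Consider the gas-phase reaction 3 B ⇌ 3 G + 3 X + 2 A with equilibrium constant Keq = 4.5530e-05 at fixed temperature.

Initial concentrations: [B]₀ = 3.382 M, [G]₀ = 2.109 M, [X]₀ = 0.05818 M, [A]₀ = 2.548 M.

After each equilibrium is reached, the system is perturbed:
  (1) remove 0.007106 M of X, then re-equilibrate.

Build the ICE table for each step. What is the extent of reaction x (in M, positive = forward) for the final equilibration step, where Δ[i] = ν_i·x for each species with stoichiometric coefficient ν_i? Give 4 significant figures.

x = 0.0023 M

Q₀ = 3.1005e-04 vs Keq = 4.5530e-05 ⇒ Q>K, reverse
Step 1:
                    B           G           X           A
  I             3.382       2.109     0.05818       2.548
  C            0.0267     -0.0267     -0.0267     -0.0178
  E             3.409       2.082     0.03148        2.53
  solve Keq expr → x = -0.0089; check Q = 4.5530e-05
Then remove 0.007106 M of X.
Step 2:
                    B           G           X           A
  I             3.409       2.082     0.02437        2.53
  C         -0.006901    0.006901    0.006901      0.0046
  E             3.402       2.089     0.03128       2.535
  solve Keq expr → x = 0.0023; check Q = 4.5530e-05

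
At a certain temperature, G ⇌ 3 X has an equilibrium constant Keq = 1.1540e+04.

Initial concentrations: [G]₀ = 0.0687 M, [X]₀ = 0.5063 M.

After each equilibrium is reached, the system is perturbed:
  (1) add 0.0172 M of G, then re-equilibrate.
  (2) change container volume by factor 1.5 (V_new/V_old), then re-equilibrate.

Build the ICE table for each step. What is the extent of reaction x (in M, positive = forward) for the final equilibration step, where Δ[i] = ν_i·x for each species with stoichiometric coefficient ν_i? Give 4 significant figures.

x = 1.4303e-05 M

Q₀ = 1.889 vs Keq = 1.1540e+04 ⇒ Q<K, forward
Step 1:
                    G           X
  Initial      0.0687      0.5063
  Change     -0.06867       0.206
  Equil    3.1318e-05      0.7123
  solve Keq expr → x = 0.06867; check Q = 1.1540e+04
Then add 0.0172 M of G.
Step 2:
                    G           X
  Initial     0.01723      0.7123
  Change     -0.01719     0.05158
  Equil    3.8626e-05      0.7639
  solve Keq expr → x = 0.01719; check Q = 1.1540e+04
Then change container volume by factor 1.5 (V_new/V_old).
Step 3:
                    G           X
  Initial  2.5750e-05      0.5093
  Change  -1.4303e-05  4.2909e-05
  Equil    1.1448e-05      0.5093
  solve Keq expr → x = 1.4303e-05; check Q = 1.1540e+04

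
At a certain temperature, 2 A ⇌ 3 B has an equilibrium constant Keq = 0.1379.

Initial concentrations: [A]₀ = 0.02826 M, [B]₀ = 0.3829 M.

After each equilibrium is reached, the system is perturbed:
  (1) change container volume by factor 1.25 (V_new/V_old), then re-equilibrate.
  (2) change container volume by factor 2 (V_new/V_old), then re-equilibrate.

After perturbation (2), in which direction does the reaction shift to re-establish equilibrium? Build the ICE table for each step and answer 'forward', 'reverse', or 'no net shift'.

Direction: forward

Q₀ = 70.29 vs Keq = 0.1379 ⇒ Q>K, reverse
Step 1:
                    A           B
  Initial     0.02826      0.3829
  Change       0.1473     -0.2209
  Equil        0.1755       0.162
  solve Keq expr → x = -0.07364; check Q = 0.1379
Then change container volume by factor 1.25 (V_new/V_old).
Step 2:
                    A           B
  Initial      0.1404      0.1296
  Change    -0.004619    0.006928
  Equil        0.1358      0.1365
  solve Keq expr → x = 0.002309; check Q = 0.1379
Then change container volume by factor 2 (V_new/V_old).
Step 3:
                    A           B
  Initial     0.06791     0.06825
  Change    -0.007515     0.01127
  Equil       0.06039     0.07953
  solve Keq expr → x = 0.003758; check Q = 0.1379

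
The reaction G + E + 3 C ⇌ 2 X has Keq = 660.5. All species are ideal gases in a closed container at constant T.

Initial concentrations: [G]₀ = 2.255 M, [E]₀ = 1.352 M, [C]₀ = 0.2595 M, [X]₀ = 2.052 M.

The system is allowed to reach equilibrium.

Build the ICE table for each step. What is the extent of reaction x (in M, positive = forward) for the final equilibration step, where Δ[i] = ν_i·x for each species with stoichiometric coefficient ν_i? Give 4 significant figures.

x = 0.04198 M

Q₀ = 79.03 vs Keq = 660.5 ⇒ Q<K, forward
Step 1:
                   G          E          C          X
  Initial      2.255      1.352     0.2595      2.052
  Change    -0.04198   -0.04198    -0.1259    0.08396
  Equil        2.213       1.31     0.1336      2.136
  solve Keq expr → x = 0.04198; check Q = 660.5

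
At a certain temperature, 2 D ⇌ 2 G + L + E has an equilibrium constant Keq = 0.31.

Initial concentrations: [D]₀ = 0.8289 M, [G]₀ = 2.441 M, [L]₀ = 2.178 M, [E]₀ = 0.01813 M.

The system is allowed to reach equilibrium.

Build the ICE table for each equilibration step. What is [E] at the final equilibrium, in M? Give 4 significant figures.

Q₀ = 0.3424 vs Keq = 0.31 ⇒ Q>K, reverse
Step 1:
                  D         G         L         E
  I          0.8289     2.441     2.178   0.01813
  C        0.003083 -0.003083 -0.001542 -0.001542
  E           0.832     2.438     2.176   0.01659
  solve Keq expr → x = -0.001542; check Q = 0.31

[E]_eq = 0.01659 M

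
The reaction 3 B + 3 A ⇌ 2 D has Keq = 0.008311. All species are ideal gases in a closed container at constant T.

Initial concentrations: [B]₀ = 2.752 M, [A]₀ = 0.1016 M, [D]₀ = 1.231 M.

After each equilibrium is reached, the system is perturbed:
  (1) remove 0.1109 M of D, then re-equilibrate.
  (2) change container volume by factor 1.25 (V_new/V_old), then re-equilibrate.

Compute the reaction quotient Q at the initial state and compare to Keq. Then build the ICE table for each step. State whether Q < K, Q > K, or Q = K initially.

Q₀ = 69.32; Q > K (proceeds reverse)

Q₀ = 69.32 vs Keq = 0.008311 ⇒ Q>K, reverse
Step 1:
                    B           A           D
  init          2.752      0.1016       1.231
  Δ            0.8964      0.8964     -0.5976
  eq            3.648       0.998      0.6334
  solve Keq expr → x = -0.2988; check Q = 0.008311
Then remove 0.1109 M of D.
Step 2:
                    B           A           D
  init          3.648       0.998      0.5225
  Δ          -0.06026    -0.06026     0.04017
  eq            3.588      0.9377      0.5627
  solve Keq expr → x = 0.02009; check Q = 0.008311
Then change container volume by factor 1.25 (V_new/V_old).
Step 3:
                    B           A           D
  init          2.871      0.7502      0.4501
  Δ            0.1117      0.1117    -0.07446
  eq            2.982      0.8619      0.3757
  solve Keq expr → x = -0.03723; check Q = 0.008311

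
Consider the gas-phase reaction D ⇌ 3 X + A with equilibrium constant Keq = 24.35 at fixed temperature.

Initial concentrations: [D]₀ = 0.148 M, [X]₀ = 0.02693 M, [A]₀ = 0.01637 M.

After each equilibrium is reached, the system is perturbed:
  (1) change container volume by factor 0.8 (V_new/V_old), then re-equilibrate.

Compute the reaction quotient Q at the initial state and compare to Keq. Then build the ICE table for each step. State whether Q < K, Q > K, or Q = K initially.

Q₀ = 2.1602e-06; Q < K (proceeds forward)

Q₀ = 2.1602e-06 vs Keq = 24.35 ⇒ Q<K, forward
Step 1:
                   D          X          A
  I            0.148    0.02693    0.01637
  C          -0.1473     0.4419     0.1473
  E       6.9278e-04     0.4689     0.1637
  solve Keq expr → x = 0.1473; check Q = 24.35
Then change container volume by factor 0.8 (V_new/V_old).
Step 2:
                   D          X          A
  I       8.6598e-04     0.5861     0.2046
  C       7.9822e-04  -0.002395 -7.9822e-04
  E         0.001664     0.5837     0.2038
  solve Keq expr → x = -7.9822e-04; check Q = 24.35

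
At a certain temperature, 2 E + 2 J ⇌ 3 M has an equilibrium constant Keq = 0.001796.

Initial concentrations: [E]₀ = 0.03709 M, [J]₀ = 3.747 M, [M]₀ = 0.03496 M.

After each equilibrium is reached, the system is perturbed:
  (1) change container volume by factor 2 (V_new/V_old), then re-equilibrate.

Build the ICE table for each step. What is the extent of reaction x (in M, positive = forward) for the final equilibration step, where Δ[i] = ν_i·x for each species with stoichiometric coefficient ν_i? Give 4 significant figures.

Q₀ = 0.002212 vs Keq = 0.001796 ⇒ Q>K, reverse
Step 1:
                  E         J         M
  Initial   0.03709     3.747   0.03496
  Change   0.001123  0.001123 -0.001685
  Equil     0.03821     3.748   0.03328
  solve Keq expr → x = -5.6161e-04; check Q = 0.001796
Then change container volume by factor 2 (V_new/V_old).
Step 2:
                  E         J         M
  Initial   0.01911     1.874   0.01664
  Change   0.001752  0.001752 -0.002628
  Equil     0.02086     1.876   0.01401
  solve Keq expr → x = -8.7605e-04; check Q = 0.001796

x = -8.7605e-04 M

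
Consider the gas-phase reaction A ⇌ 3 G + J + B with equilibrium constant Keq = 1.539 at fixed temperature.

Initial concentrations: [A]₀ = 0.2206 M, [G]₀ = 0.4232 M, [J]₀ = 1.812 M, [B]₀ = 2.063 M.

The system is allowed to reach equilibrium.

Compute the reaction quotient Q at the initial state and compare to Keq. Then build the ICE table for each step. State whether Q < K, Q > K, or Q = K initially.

Q₀ = 1.284 vs Keq = 1.539 ⇒ Q<K, forward
Step 1:
                    A           G           J           B
  init         0.2206      0.4232       1.812       2.063
  Δ         -0.006849     0.02055    0.006849    0.006849
  eq           0.2138      0.4437       1.819        2.07
  solve Keq expr → x = 0.006849; check Q = 1.539

Q₀ = 1.284; Q < K (proceeds forward)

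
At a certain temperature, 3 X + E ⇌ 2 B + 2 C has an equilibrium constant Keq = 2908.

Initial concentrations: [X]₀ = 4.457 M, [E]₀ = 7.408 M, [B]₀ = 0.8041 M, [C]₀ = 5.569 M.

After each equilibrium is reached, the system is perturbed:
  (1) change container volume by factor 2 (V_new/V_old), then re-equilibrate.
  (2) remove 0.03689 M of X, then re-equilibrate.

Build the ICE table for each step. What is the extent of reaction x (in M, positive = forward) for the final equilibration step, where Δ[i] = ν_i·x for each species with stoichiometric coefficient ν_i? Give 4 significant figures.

x = -0.01147 M

Q₀ = 0.03057 vs Keq = 2908 ⇒ Q<K, forward
Step 1:
                    X           E           B           C
  Initial       4.457       7.408      0.8041       5.569
  Change       -4.091      -1.364       2.728       2.728
  Equil        0.3656       6.044       3.532       8.297
  solve Keq expr → x = 1.364; check Q = 2908
Then change container volume by factor 2 (V_new/V_old).
Step 2:
                    X           E           B           C
  Initial      0.1828       3.022       1.766       4.148
  Change            0           0           0           0
  Equil        0.1828       3.022       1.766       4.148
  solve Keq expr → x = 0; check Q = 2908
Then remove 0.03689 M of X.
Step 3:
                    X           E           B           C
  Initial      0.1459       3.022       1.766       4.148
  Change      0.03441     0.01147    -0.02294    -0.02294
  Equil        0.1803       3.034       1.743       4.125
  solve Keq expr → x = -0.01147; check Q = 2908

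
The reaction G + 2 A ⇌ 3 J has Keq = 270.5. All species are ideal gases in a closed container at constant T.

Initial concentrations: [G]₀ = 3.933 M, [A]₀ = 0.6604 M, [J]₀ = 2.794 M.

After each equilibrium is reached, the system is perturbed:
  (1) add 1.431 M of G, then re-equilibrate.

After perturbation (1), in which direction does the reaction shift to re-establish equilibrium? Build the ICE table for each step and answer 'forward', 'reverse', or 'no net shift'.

Q₀ = 12.72 vs Keq = 270.5 ⇒ Q<K, forward
Step 1:
                   G          A          J
  init         3.933     0.6604      2.794
  Δ          -0.2278    -0.4556     0.6834
  eq           3.705     0.2048      3.477
  solve Keq expr → x = 0.2278; check Q = 270.5
Then add 1.431 M of G.
Step 2:
                   G          A          J
  init         5.136     0.2048      3.477
  Δ         -0.01376   -0.02751    0.04127
  eq           5.122     0.1773      3.519
  solve Keq expr → x = 0.01376; check Q = 270.5

Direction: forward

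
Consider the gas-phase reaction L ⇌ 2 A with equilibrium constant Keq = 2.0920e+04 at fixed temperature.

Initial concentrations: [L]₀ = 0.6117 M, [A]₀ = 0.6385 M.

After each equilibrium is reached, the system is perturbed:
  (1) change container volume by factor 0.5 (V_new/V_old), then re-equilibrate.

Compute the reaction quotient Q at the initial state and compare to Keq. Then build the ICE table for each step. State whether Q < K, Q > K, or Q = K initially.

Q₀ = 0.6665 vs Keq = 2.0920e+04 ⇒ Q<K, forward
Step 1:
                    L           A
  init         0.6117      0.6385
  Δ           -0.6115       1.223
  eq       1.6565e-04       1.862
  solve Keq expr → x = 0.6115; check Q = 2.0920e+04
Then change container volume by factor 0.5 (V_new/V_old).
Step 2:
                    L           A
  init     3.3130e-04       3.723
  Δ        3.3107e-04 -6.6214e-04
  eq       6.6237e-04       3.722
  solve Keq expr → x = -3.3107e-04; check Q = 2.0920e+04

Q₀ = 0.6665; Q < K (proceeds forward)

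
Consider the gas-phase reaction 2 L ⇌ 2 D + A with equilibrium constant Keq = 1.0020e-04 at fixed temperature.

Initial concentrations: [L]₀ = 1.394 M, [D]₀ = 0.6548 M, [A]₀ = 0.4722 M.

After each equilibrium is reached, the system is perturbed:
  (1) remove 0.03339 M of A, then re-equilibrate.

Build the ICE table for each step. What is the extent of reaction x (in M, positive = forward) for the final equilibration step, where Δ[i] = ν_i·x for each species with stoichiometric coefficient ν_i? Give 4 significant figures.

x = 0.002513 M

Q₀ = 0.1042 vs Keq = 1.0020e-04 ⇒ Q>K, reverse
Step 1:
                    L           D           A
  Initial       1.394      0.6548      0.4722
  Change       0.6061     -0.6061     -0.3031
  Equil             2     0.04868      0.1691
  solve Keq expr → x = -0.3031; check Q = 1.0020e-04
Then remove 0.03339 M of A.
Step 2:
                    L           D           A
  Initial           2     0.04868      0.1358
  Change    -0.005027    0.005027    0.002513
  Equil         1.995     0.05371      0.1383
  solve Keq expr → x = 0.002513; check Q = 1.0020e-04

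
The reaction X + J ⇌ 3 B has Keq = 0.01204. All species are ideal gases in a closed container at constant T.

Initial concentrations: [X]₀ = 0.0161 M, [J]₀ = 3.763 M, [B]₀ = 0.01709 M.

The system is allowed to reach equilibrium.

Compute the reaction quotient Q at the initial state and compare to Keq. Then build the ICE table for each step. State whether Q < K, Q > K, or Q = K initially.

Q₀ = 8.2388e-05 vs Keq = 0.01204 ⇒ Q<K, forward
Step 1:
                   X          J          B
  Initial     0.0161      3.763    0.01709
  Change     -0.0125    -0.0125    0.03749
  Equil     0.003602      3.751    0.05458
  solve Keq expr → x = 0.0125; check Q = 0.01204

Q₀ = 8.2388e-05; Q < K (proceeds forward)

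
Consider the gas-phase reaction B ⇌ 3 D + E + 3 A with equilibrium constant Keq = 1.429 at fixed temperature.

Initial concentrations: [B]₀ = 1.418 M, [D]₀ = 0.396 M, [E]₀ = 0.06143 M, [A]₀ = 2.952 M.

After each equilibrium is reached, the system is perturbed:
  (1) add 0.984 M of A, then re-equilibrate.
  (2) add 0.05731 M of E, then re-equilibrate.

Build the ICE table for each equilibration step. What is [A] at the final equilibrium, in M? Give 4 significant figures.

[A]_eq = 4.091 M

Q₀ = 0.06921 vs Keq = 1.429 ⇒ Q<K, forward
Step 1:
                   B          D          E          A
  init         1.418      0.396    0.06143      2.952
  Δ          -0.1003     0.3008     0.1003     0.3008
  eq           1.318     0.6968     0.1617      3.253
  solve Keq expr → x = 0.1003; check Q = 1.429
Then add 0.984 M of A.
Step 2:
                   B          D          E          A
  init         1.318     0.6968     0.1617      4.237
  Δ          0.03336    -0.1001   -0.03336    -0.1001
  eq           1.351     0.5967     0.1283      4.137
  solve Keq expr → x = -0.03336; check Q = 1.429
Then add 0.05731 M of E.
Step 3:
                   B          D          E          A
  init         1.351     0.5967     0.1857      4.137
  Δ          0.01523    -0.0457   -0.01523    -0.0457
  eq           1.366      0.551     0.1704      4.091
  solve Keq expr → x = -0.01523; check Q = 1.429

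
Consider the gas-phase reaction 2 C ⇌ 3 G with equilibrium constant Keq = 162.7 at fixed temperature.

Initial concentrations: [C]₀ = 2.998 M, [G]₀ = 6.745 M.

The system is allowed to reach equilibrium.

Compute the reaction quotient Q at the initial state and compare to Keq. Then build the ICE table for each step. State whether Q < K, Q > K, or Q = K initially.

Q₀ = 34.14; Q < K (proceeds forward)

Q₀ = 34.14 vs Keq = 162.7 ⇒ Q<K, forward
Step 1:
                  C         G
  I           2.998     6.745
  C          -1.094     1.641
  E           1.904     8.386
  solve Keq expr → x = 0.547; check Q = 162.7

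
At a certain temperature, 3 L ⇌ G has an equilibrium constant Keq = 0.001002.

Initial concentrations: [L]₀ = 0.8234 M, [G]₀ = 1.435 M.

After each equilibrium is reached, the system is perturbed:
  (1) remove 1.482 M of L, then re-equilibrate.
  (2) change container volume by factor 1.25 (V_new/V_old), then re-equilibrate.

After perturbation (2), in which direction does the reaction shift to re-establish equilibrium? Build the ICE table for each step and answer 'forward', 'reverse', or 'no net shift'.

Direction: reverse

Q₀ = 2.571 vs Keq = 0.001002 ⇒ Q>K, reverse
Step 1:
                  L         G
  init       0.8234     1.435
  Δ           3.973    -1.324
  eq          4.797    0.1106
  solve Keq expr → x = -1.324; check Q = 0.001002
Then remove 1.482 M of L.
Step 2:
                  L         G
  init        3.315    0.1106
  Δ          0.2011  -0.06704
  eq          3.516   0.04354
  solve Keq expr → x = -0.06704; check Q = 0.001002
Then change container volume by factor 1.25 (V_new/V_old).
Step 3:
                  L         G
  init        2.813   0.03484
  Δ         0.03509   -0.0117
  eq          2.848   0.02314
  solve Keq expr → x = -0.0117; check Q = 0.001002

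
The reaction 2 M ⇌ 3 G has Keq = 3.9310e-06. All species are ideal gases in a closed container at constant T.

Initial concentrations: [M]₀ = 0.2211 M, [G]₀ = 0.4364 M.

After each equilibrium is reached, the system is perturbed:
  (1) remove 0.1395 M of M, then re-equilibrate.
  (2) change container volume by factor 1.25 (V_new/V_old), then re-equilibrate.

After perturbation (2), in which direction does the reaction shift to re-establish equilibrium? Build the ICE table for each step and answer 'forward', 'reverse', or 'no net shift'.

Direction: forward

Q₀ = 1.7 vs Keq = 3.9310e-06 ⇒ Q>K, reverse
Step 1:
                    M           G
  I            0.2211      0.4364
  C            0.2843     -0.4264
  E            0.5054     0.01001
  solve Keq expr → x = -0.1421; check Q = 3.9310e-06
Then remove 0.1395 M of M.
Step 2:
                    M           G
  I            0.3659     0.01001
  C          0.001281   -0.001921
  E            0.3671    0.008092
  solve Keq expr → x = -6.4036e-04; check Q = 3.9310e-06
Then change container volume by factor 1.25 (V_new/V_old).
Step 3:
                    M           G
  I            0.2937    0.006474
  C       -3.2977e-04  4.9465e-04
  E            0.2934    0.006968
  solve Keq expr → x = 1.6488e-04; check Q = 3.9310e-06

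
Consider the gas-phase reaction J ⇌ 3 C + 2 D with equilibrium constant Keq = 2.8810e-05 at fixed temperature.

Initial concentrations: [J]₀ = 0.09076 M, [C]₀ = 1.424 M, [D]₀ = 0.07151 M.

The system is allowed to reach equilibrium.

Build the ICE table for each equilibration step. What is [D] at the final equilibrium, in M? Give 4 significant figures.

[D]_eq = 0.001258 M

Q₀ = 0.1627 vs Keq = 2.8810e-05 ⇒ Q>K, reverse
Step 1:
                  J         C         D
  init      0.09076     1.424   0.07151
  Δ         0.03513   -0.1054  -0.07025
  eq         0.1259     1.319  0.001258
  solve Keq expr → x = -0.03513; check Q = 2.8810e-05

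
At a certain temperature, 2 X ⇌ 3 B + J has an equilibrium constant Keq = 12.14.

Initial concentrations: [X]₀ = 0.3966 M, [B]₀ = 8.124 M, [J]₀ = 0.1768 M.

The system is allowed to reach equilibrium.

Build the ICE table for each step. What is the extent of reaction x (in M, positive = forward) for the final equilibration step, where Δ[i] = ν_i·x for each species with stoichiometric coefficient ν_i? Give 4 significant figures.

x = -0.1626 M

Q₀ = 602.7 vs Keq = 12.14 ⇒ Q>K, reverse
Step 1:
                  X         B         J
  I          0.3966     8.124    0.1768
  C          0.3252   -0.4878   -0.1626
  E          0.7218     7.636    0.0142
  solve Keq expr → x = -0.1626; check Q = 12.14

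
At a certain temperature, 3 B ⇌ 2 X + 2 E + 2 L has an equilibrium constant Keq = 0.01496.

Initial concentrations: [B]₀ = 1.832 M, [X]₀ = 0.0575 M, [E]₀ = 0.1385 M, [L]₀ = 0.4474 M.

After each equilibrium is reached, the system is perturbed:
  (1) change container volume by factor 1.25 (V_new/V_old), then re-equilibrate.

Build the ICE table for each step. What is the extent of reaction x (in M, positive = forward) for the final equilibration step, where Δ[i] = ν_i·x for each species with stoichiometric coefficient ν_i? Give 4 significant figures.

Q₀ = 2.0647e-06 vs Keq = 0.01496 ⇒ Q<K, forward
Step 1:
                  B         X         E         L
  I           1.832    0.0575    0.1385    0.4474
  C         -0.5536    0.3691    0.3691    0.3691
  E           1.278    0.4266    0.5076    0.8165
  solve Keq expr → x = 0.1845; check Q = 0.01496
Then change container volume by factor 1.25 (V_new/V_old).
Step 2:
                  B         X         E         L
  I           1.023    0.3413    0.4061    0.6532
  C         -0.0565   0.03767   0.03767   0.03767
  E          0.9662    0.3789    0.4437    0.6909
  solve Keq expr → x = 0.01883; check Q = 0.01496

x = 0.01883 M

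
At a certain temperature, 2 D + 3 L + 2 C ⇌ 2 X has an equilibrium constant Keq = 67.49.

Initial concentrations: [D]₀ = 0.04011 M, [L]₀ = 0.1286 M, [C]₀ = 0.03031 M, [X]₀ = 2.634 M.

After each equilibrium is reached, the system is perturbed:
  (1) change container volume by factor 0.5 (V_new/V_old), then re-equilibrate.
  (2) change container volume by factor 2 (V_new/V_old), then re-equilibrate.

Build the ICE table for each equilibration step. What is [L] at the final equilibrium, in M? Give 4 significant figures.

[L]_eq = 0.9002 M

Q₀ = 2.2071e+09 vs Keq = 67.49 ⇒ Q>K, reverse
Step 1:
                   D          L          C          X
  Initial    0.04011     0.1286    0.03031      2.634
  Change      0.5144     0.7716     0.5144    -0.5144
  Equil       0.5545     0.9002     0.5447       2.12
  solve Keq expr → x = -0.2572; check Q = 67.49
Then change container volume by factor 0.5 (V_new/V_old).
Step 2:
                   D          L          C          X
  Initial      1.109        1.8      1.089      4.239
  Change     -0.4258    -0.6387    -0.4258     0.4258
  Equil       0.6833      1.162     0.6637      4.665
  solve Keq expr → x = 0.2129; check Q = 67.49
Then change container volume by factor 2 (V_new/V_old).
Step 3:
                   D          L          C          X
  Initial     0.3416     0.5809     0.3318      2.332
  Change      0.2129     0.3193     0.2129    -0.2129
  Equil       0.5545     0.9002     0.5447       2.12
  solve Keq expr → x = -0.1064; check Q = 67.49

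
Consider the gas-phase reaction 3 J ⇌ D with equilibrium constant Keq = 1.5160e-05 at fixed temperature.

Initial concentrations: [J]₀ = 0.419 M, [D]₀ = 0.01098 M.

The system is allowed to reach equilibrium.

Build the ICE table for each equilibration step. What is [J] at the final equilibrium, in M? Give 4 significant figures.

Q₀ = 0.1493 vs Keq = 1.5160e-05 ⇒ Q>K, reverse
Step 1:
                    J           D
  Initial       0.419     0.01098
  Change      0.03294    -0.01098
  Equil        0.4519  1.3994e-06
  solve Keq expr → x = -0.01098; check Q = 1.5160e-05

[J]_eq = 0.4519 M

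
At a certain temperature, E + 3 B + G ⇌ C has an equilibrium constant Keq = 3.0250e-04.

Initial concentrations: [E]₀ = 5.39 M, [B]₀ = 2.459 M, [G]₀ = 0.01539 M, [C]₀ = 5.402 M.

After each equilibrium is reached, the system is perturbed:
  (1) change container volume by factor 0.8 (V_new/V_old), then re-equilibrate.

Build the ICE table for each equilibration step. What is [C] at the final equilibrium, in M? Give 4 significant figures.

Q₀ = 4.38 vs Keq = 3.0250e-04 ⇒ Q>K, reverse
Step 1:
                   E          B          G          C
  Initial       5.39      2.459    0.01539      5.402
  Change       2.113      6.339      2.113     -2.113
  Equil        7.503      8.798      2.128      3.289
  solve Keq expr → x = -2.113; check Q = 3.0250e-04
Then change container volume by factor 0.8 (V_new/V_old).
Step 2:
                   E          B          G          C
  Initial      9.379         11       2.66      4.111
  Change     -0.5428     -1.628    -0.5428     0.5428
  Equil        8.836      9.369      2.118      4.654
  solve Keq expr → x = 0.5428; check Q = 3.0250e-04

[C]_eq = 4.654 M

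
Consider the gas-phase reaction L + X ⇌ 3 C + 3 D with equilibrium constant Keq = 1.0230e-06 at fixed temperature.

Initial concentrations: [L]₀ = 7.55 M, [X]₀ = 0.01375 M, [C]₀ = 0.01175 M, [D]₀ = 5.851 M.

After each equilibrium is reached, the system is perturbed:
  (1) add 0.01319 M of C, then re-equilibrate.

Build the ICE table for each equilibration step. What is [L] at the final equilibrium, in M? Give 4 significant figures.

[L]_eq = 7.558 M

Q₀ = 0.00313 vs Keq = 1.0230e-06 ⇒ Q>K, reverse
Step 1:
                   L          X          C          D
  init          7.55    0.01375    0.01175      5.851
  Δ         0.003624   0.003624   -0.01087   -0.01087
  eq           7.554    0.01737 8.7678e-04       5.84
  solve Keq expr → x = -0.003624; check Q = 1.0230e-06
Then add 0.01319 M of C.
Step 2:
                   L          X          C          D
  init         7.554    0.01737    0.01407       5.84
  Δ         0.004373   0.004373   -0.01312   -0.01312
  eq           7.558    0.02175 9.4722e-04      5.827
  solve Keq expr → x = -0.004373; check Q = 1.0230e-06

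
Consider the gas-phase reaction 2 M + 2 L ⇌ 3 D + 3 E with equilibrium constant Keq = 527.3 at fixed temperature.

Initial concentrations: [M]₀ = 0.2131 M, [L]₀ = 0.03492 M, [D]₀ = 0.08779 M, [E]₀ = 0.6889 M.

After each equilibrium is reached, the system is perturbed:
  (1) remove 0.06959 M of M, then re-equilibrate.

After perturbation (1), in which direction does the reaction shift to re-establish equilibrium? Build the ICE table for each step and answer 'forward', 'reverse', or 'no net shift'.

Direction: reverse

Q₀ = 3.995 vs Keq = 527.3 ⇒ Q<K, forward
Step 1:
                   M          L          D          E
  I           0.2131    0.03492    0.08779     0.6889
  C         -0.02804   -0.02804    0.04206    0.04206
  E           0.1851   0.006881     0.1298      0.731
  solve Keq expr → x = 0.01402; check Q = 527.3
Then remove 0.06959 M of M.
Step 2:
                   M          L          D          E
  I           0.1155   0.006881     0.1298      0.731
  C         0.003169   0.003169  -0.004754  -0.004754
  E           0.1186    0.01005     0.1251     0.7262
  solve Keq expr → x = -0.001585; check Q = 527.3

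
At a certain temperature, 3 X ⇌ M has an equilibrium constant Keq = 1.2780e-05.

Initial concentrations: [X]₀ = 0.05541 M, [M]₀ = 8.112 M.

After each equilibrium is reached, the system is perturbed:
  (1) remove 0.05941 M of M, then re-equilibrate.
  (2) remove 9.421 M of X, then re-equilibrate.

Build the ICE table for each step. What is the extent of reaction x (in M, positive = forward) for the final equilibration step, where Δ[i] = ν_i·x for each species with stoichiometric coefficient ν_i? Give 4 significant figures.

Q₀ = 4.7683e+04 vs Keq = 1.2780e-05 ⇒ Q>K, reverse
Step 1:
                  X         M
  init      0.05541     8.112
  Δ           23.81    -7.938
  eq          23.87    0.1738
  solve Keq expr → x = -7.938; check Q = 1.2780e-05
Then remove 0.05941 M of M.
Step 2:
                  X         M
  init        23.87    0.1144
  Δ         -0.1673   0.05578
  eq           23.7    0.1702
  solve Keq expr → x = 0.05578; check Q = 1.2780e-05
Then remove 9.421 M of X.
Step 3:
                  X         M
  init        14.28    0.1702
  Δ          0.3895   -0.1298
  eq          14.67   0.04036
  solve Keq expr → x = -0.1298; check Q = 1.2780e-05

x = -0.1298 M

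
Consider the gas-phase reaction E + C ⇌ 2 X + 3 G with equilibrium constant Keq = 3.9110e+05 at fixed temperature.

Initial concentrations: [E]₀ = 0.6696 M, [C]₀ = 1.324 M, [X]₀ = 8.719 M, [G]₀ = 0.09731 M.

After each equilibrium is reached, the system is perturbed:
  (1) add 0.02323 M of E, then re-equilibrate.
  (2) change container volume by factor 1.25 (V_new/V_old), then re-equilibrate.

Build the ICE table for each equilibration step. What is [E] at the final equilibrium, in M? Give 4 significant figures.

[E]_eq = 0.001722 M

Q₀ = 0.07901 vs Keq = 3.9110e+05 ⇒ Q<K, forward
Step 1:
                  E         C         X         G
  I          0.6696     1.324     8.719   0.09731
  C          -0.666    -0.666     1.332     1.998
  E        0.003611     0.658     10.05     2.095
  solve Keq expr → x = 0.666; check Q = 3.9110e+05
Then add 0.02323 M of E.
Step 2:
                  E         C         X         G
  I         0.02684     0.658     10.05     2.095
  C        -0.02269  -0.02269   0.04537   0.06806
  E        0.004154    0.6353      10.1     2.163
  solve Keq expr → x = 0.02269; check Q = 3.9110e+05
Then change container volume by factor 1.25 (V_new/V_old).
Step 3:
                  E         C         X         G
  I        0.003323    0.5083     8.077     1.731
  C       -0.001601 -0.001601  0.003201  0.004802
  E        0.001722    0.5067      8.08     1.735
  solve Keq expr → x = 0.001601; check Q = 3.9110e+05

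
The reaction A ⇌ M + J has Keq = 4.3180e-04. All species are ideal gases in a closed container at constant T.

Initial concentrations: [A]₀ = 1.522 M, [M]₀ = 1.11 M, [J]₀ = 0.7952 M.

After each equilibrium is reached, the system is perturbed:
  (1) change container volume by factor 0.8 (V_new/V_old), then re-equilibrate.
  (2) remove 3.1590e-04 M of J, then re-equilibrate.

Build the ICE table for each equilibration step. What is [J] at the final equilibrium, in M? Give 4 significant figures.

Q₀ = 0.5799 vs Keq = 4.3180e-04 ⇒ Q>K, reverse
Step 1:
                  A         M         J
  Initial     1.522      1.11    0.7952
  Change     0.7921   -0.7921   -0.7921
  Equil       2.314    0.3179  0.003143
  solve Keq expr → x = -0.7921; check Q = 4.3180e-04
Then change container volume by factor 0.8 (V_new/V_old).
Step 2:
                  A         M         J
  Initial     2.893    0.3974  0.003928
  Change  7.7867e-04 -7.7867e-04 -7.7867e-04
  Equil       2.893    0.3966   0.00315
  solve Keq expr → x = -7.7867e-04; check Q = 4.3180e-04
Then remove 3.1590e-04 M of J.
Step 3:
                  A         M         J
  Initial     2.893    0.3966  0.002834
  Change  -3.1308e-04 3.1308e-04 3.1308e-04
  Equil       2.893     0.397  0.003147
  solve Keq expr → x = 3.1308e-04; check Q = 4.3180e-04

[J]_eq = 0.003147 M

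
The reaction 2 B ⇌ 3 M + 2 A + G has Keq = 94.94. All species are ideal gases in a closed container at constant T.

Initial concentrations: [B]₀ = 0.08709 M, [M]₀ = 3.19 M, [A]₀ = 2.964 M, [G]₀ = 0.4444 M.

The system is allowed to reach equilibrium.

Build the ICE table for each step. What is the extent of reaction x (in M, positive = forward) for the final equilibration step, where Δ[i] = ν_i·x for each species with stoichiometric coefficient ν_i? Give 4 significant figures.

x = -0.2124 M

Q₀ = 1.6710e+04 vs Keq = 94.94 ⇒ Q>K, reverse
Step 1:
                  B         M         A         G
  I         0.08709      3.19     2.964    0.4444
  C          0.4248   -0.6373   -0.4248   -0.2124
  E          0.5119     2.553     2.539     0.232
  solve Keq expr → x = -0.2124; check Q = 94.94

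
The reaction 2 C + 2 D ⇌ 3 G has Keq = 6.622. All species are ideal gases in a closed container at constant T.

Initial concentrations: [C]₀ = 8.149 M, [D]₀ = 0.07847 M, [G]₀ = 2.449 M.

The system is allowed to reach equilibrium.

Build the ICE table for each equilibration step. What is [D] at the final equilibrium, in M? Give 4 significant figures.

Q₀ = 35.92 vs Keq = 6.622 ⇒ Q>K, reverse
Step 1:
                  C         D         G
  init        8.149   0.07847     2.449
  Δ         0.08793   0.08793   -0.1319
  eq          8.237    0.1664     2.317
  solve Keq expr → x = -0.04397; check Q = 6.622

[D]_eq = 0.1664 M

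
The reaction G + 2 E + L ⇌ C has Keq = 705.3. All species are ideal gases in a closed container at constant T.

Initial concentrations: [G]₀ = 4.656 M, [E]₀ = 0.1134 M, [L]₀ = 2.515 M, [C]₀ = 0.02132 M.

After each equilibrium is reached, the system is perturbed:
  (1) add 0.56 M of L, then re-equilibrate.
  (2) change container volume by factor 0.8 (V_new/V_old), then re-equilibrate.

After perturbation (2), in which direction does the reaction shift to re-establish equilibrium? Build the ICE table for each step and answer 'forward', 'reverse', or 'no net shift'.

Q₀ = 0.1416 vs Keq = 705.3 ⇒ Q<K, forward
Step 1:
                    G           E           L           C
  I             4.656      0.1134       2.515     0.02132
  C          -0.05515     -0.1103    -0.05515     0.05515
  E             4.601    0.003095        2.46     0.07647
  solve Keq expr → x = 0.05515; check Q = 705.3
Then add 0.56 M of L.
Step 2:
                    G           E           L           C
  I             4.601    0.003095        3.02     0.07647
  C       -1.4942e-04 -2.9885e-04 -1.4942e-04  1.4942e-04
  E             4.601    0.002796        3.02     0.07662
  solve Keq expr → x = 1.4942e-04; check Q = 705.3
Then change container volume by factor 0.8 (V_new/V_old).
Step 3:
                    G           E           L           C
  I             5.751    0.003495       3.775     0.09578
  C       -4.9380e-04 -9.8760e-04 -4.9380e-04  4.9380e-04
  E              5.75    0.002508       3.774     0.09627
  solve Keq expr → x = 4.9380e-04; check Q = 705.3

Direction: forward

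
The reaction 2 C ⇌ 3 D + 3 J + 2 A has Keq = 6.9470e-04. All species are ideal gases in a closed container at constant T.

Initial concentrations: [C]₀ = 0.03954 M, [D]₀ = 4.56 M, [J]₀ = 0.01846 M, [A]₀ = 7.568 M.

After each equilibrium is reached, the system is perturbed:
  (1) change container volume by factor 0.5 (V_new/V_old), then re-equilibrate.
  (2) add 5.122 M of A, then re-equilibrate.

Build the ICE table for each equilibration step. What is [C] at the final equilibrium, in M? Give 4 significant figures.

[C]_eq = 0.1035 M

Q₀ = 21.85 vs Keq = 6.9470e-04 ⇒ Q>K, reverse
Step 1:
                    C           D           J           A
  init        0.03954        4.56     0.01846       7.568
  Δ           0.01184    -0.01776    -0.01776    -0.01184
  eq          0.05138       4.542  6.9983e-04       7.556
  solve Keq expr → x = -0.00592; check Q = 6.9470e-04
Then change container volume by factor 0.5 (V_new/V_old).
Step 2:
                    C           D           J           A
  init         0.1028       9.084      0.0014       15.11
  Δ        6.9874e-04   -0.001048   -0.001048 -6.9874e-04
  eq           0.1035       9.083  3.5155e-04       15.11
  solve Keq expr → x = -3.4937e-04; check Q = 6.9470e-04
Then add 5.122 M of A.
Step 3:
                    C           D           J           A
  init         0.1035       9.083  3.5155e-04       20.23
  Δ        4.1389e-05 -6.2084e-05 -6.2084e-05 -4.1389e-05
  eq           0.1035       9.083  2.8947e-04       20.23
  solve Keq expr → x = -2.0695e-05; check Q = 6.9470e-04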